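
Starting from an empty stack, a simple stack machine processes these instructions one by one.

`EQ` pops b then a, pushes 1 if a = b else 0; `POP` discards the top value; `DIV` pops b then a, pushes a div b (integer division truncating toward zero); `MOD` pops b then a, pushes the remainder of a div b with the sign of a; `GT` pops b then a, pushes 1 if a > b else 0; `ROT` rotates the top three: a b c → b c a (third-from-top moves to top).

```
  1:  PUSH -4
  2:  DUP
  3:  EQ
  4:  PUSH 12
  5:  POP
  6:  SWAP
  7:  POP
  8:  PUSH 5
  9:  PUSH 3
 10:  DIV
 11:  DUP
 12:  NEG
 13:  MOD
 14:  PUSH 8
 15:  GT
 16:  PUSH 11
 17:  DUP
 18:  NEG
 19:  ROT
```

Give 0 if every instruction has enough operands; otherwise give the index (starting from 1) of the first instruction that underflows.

PUSH -4 -> [-4]
DUP     -> [-4, -4]
EQ      -> [1]
PUSH 12 -> [1, 12]
POP     -> [1]
SWAP  — needs 2 operands, stack has 1 → underflow

6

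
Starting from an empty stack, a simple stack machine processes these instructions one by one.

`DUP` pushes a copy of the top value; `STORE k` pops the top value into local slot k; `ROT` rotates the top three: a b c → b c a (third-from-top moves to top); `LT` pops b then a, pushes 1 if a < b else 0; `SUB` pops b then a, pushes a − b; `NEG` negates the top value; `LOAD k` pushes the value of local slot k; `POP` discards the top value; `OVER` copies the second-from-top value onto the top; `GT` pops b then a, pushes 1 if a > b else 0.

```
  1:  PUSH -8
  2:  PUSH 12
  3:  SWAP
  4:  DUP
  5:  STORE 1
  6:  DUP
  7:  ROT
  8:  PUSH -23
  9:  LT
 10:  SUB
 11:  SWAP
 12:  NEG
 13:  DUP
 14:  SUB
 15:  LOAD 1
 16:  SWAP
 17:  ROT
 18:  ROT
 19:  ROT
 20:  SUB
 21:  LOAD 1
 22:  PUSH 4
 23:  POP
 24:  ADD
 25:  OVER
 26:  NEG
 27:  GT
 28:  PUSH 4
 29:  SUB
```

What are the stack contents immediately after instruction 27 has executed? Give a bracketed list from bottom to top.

PUSH -8  : -8
PUSH 12  : -8 12
SWAP     : 12 -8
DUP      : 12 -8 -8
STORE 1  : 12 -8
DUP      : 12 -8 -8
ROT      : -8 -8 12
PUSH -23 : -8 -8 12 -23
LT       : -8 -8 0
SUB      : -8 -8
SWAP     : -8 -8
NEG      : -8 8
DUP      : -8 8 8
SUB      : -8 0
LOAD 1   : -8 0 -8
SWAP     : -8 -8 0
ROT      : -8 0 -8
ROT      : 0 -8 -8
ROT      : -8 -8 0
SUB      : -8 -8
LOAD 1   : -8 -8 -8
PUSH 4   : -8 -8 -8 4
POP      : -8 -8 -8
ADD      : -8 -16
OVER     : -8 -16 -8
NEG      : -8 -16 8
GT       : -8 0

[-8, 0]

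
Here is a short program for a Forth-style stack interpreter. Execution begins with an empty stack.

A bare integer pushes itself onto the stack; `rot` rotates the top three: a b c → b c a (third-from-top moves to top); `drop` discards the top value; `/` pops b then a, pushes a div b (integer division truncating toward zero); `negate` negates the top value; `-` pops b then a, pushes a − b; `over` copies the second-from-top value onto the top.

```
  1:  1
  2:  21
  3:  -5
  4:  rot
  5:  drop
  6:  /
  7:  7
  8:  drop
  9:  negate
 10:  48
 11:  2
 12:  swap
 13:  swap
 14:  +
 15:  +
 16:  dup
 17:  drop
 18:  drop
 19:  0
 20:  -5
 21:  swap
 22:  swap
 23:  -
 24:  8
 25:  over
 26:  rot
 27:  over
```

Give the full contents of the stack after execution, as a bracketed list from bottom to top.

[8, 5, 5, 5]

1      : [1]
21     : [1, 21]
-5     : [1, 21, -5]
rot    : [21, -5, 1]
drop   : [21, -5]
/      : [-4]
7      : [-4, 7]
drop   : [-4]
negate : [4]
48     : [4, 48]
2      : [4, 48, 2]
swap   : [4, 2, 48]
swap   : [4, 48, 2]
+      : [4, 50]
+      : [54]
dup    : [54, 54]
drop   : [54]
drop   : []
0      : [0]
-5     : [0, -5]
swap   : [-5, 0]
swap   : [0, -5]
-      : [5]
8      : [5, 8]
over   : [5, 8, 5]
rot    : [8, 5, 5]
over   : [8, 5, 5, 5]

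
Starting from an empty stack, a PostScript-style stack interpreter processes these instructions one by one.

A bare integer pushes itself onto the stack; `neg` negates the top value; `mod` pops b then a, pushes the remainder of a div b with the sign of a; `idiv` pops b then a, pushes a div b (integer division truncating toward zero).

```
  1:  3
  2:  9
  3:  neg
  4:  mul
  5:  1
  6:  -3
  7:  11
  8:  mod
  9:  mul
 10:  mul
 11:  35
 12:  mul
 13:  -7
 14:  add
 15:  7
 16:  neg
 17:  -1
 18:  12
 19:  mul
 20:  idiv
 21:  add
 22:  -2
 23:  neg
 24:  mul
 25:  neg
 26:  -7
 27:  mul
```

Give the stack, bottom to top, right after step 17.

3   -> 3
9   -> 3 9
neg -> 3 -9
mul -> -27
1   -> -27 1
-3  -> -27 1 -3
11  -> -27 1 -3 11
mod -> -27 1 -3
mul -> -27 -3
mul -> 81
35  -> 81 35
mul -> 2835
-7  -> 2835 -7
add -> 2828
7   -> 2828 7
neg -> 2828 -7
-1  -> 2828 -7 -1

[2828, -7, -1]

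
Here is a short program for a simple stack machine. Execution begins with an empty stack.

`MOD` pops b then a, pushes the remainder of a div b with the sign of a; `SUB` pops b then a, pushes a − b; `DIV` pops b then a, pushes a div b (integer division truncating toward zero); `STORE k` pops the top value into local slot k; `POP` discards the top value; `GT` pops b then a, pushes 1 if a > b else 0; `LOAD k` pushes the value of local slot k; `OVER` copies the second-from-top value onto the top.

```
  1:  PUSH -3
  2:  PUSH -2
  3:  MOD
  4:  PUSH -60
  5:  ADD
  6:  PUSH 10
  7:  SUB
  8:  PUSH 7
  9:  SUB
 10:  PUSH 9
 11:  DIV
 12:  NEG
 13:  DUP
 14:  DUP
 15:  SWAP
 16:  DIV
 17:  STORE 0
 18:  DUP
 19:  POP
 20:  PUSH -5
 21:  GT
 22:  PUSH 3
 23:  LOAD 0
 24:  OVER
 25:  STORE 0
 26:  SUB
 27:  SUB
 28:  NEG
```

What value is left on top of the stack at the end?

PUSH -3  → -3
PUSH -2  → -3 -2
MOD      → -1
PUSH -60 → -1 -60
ADD      → -61
PUSH 10  → -61 10
SUB      → -71
PUSH 7   → -71 7
SUB      → -78
PUSH 9   → -78 9
DIV      → -8
NEG      → 8
DUP      → 8 8
DUP      → 8 8 8
SWAP     → 8 8 8
DIV      → 8 1
STORE 0  → 8
DUP      → 8 8
POP      → 8
PUSH -5  → 8 -5
GT       → 1
PUSH 3   → 1 3
LOAD 0   → 1 3 1
OVER     → 1 3 1 3
STORE 0  → 1 3 1
SUB      → 1 2
SUB      → -1
NEG      → 1

1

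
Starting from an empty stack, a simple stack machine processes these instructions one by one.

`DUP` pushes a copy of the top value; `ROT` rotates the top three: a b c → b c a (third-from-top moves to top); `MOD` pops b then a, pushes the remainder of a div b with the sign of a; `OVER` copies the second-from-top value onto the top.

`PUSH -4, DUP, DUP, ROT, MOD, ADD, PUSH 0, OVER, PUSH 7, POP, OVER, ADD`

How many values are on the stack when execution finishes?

PUSH -4  -4
DUP      -4 -4
DUP      -4 -4 -4
ROT      -4 -4 -4
MOD      -4 0
ADD      -4
PUSH 0   -4 0
OVER     -4 0 -4
PUSH 7   -4 0 -4 7
POP      -4 0 -4
OVER     -4 0 -4 0
ADD      -4 0 -4

3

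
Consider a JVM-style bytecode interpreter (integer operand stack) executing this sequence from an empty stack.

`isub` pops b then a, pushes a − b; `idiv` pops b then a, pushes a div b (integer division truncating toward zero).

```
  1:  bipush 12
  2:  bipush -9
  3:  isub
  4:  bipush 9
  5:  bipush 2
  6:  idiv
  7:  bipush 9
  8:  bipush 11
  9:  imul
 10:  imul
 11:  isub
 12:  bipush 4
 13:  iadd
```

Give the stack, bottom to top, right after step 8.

[21, 4, 9, 11]

bipush 12 -> [12]
bipush -9 -> [12, -9]
isub      -> [21]
bipush 9  -> [21, 9]
bipush 2  -> [21, 9, 2]
idiv      -> [21, 4]
bipush 9  -> [21, 4, 9]
bipush 11 -> [21, 4, 9, 11]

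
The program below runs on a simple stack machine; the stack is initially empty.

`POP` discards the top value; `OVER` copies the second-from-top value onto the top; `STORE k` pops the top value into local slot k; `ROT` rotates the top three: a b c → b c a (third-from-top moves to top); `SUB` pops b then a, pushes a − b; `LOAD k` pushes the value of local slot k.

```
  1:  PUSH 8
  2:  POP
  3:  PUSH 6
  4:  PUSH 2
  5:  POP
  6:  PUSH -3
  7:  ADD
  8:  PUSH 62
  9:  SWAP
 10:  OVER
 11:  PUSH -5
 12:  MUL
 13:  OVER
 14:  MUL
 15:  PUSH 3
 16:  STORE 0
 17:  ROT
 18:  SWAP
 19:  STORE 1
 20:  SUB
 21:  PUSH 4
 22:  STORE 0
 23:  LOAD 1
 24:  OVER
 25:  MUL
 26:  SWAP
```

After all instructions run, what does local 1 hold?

PUSH 8  → 8
POP     → (empty)
PUSH 6  → 6
PUSH 2  → 6 2
POP     → 6
PUSH -3 → 6 -3
ADD     → 3
PUSH 62 → 3 62
SWAP    → 62 3
OVER    → 62 3 62
PUSH -5 → 62 3 62 -5
MUL     → 62 3 -310
OVER    → 62 3 -310 3
MUL     → 62 3 -930
PUSH 3  → 62 3 -930 3
STORE 0 → 62 3 -930
ROT     → 3 -930 62
SWAP    → 3 62 -930
STORE 1 → 3 62
SUB     → -59
PUSH 4  → -59 4
STORE 0 → -59
LOAD 1  → -59 -930
OVER    → -59 -930 -59
MUL     → -59 54870
SWAP    → 54870 -59

-930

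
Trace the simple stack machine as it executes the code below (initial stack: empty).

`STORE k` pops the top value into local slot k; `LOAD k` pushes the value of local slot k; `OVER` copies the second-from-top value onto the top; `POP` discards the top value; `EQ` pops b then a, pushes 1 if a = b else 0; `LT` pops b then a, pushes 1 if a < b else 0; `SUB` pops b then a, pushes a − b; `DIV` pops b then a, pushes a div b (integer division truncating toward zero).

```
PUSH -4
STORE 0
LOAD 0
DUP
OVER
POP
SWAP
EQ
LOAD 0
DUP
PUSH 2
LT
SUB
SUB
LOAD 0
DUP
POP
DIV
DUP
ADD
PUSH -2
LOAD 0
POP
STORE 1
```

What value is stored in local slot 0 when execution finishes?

PUSH -4  -4
STORE 0  (empty)
LOAD 0   -4
DUP      -4 -4
OVER     -4 -4 -4
POP      -4 -4
SWAP     -4 -4
EQ       1
LOAD 0   1 -4
DUP      1 -4 -4
PUSH 2   1 -4 -4 2
LT       1 -4 1
SUB      1 -5
SUB      6
LOAD 0   6 -4
DUP      6 -4 -4
POP      6 -4
DIV      -1
DUP      -1 -1
ADD      -2
PUSH -2  -2 -2
LOAD 0   -2 -2 -4
POP      -2 -2
STORE 1  -2

-4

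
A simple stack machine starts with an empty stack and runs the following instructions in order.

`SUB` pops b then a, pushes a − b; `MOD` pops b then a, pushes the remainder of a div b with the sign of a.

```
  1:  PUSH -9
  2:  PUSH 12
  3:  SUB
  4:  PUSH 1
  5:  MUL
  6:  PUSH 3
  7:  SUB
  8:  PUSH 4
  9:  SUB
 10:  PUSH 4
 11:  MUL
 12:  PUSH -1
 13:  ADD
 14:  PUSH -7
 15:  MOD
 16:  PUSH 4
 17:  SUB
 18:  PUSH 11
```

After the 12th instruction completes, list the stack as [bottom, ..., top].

[-112, -1]

PUSH -9 : -9
PUSH 12 : -9 12
SUB     : -21
PUSH 1  : -21 1
MUL     : -21
PUSH 3  : -21 3
SUB     : -24
PUSH 4  : -24 4
SUB     : -28
PUSH 4  : -28 4
MUL     : -112
PUSH -1 : -112 -1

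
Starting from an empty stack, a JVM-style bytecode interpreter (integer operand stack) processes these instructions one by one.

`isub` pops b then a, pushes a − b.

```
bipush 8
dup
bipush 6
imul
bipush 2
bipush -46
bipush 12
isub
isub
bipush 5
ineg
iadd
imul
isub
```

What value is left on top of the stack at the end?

bipush 8   → [8]
dup        → [8, 8]
bipush 6   → [8, 8, 6]
imul       → [8, 48]
bipush 2   → [8, 48, 2]
bipush -46 → [8, 48, 2, -46]
bipush 12  → [8, 48, 2, -46, 12]
isub       → [8, 48, 2, -58]
isub       → [8, 48, 60]
bipush 5   → [8, 48, 60, 5]
ineg       → [8, 48, 60, -5]
iadd       → [8, 48, 55]
imul       → [8, 2640]
isub       → [-2632]

-2632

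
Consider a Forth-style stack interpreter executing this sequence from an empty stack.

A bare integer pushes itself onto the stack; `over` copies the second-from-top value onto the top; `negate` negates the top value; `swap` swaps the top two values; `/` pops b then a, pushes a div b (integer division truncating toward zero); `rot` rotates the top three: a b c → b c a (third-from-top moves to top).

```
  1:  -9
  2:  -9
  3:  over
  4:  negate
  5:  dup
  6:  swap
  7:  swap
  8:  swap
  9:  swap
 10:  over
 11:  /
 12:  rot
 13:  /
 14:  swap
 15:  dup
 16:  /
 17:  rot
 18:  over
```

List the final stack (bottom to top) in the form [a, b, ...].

[0, 1, -9, 1]

-9     -> [-9]
-9     -> [-9, -9]
over   -> [-9, -9, -9]
negate -> [-9, -9, 9]
dup    -> [-9, -9, 9, 9]
swap   -> [-9, -9, 9, 9]
swap   -> [-9, -9, 9, 9]
swap   -> [-9, -9, 9, 9]
swap   -> [-9, -9, 9, 9]
over   -> [-9, -9, 9, 9, 9]
/      -> [-9, -9, 9, 1]
rot    -> [-9, 9, 1, -9]
/      -> [-9, 9, 0]
swap   -> [-9, 0, 9]
dup    -> [-9, 0, 9, 9]
/      -> [-9, 0, 1]
rot    -> [0, 1, -9]
over   -> [0, 1, -9, 1]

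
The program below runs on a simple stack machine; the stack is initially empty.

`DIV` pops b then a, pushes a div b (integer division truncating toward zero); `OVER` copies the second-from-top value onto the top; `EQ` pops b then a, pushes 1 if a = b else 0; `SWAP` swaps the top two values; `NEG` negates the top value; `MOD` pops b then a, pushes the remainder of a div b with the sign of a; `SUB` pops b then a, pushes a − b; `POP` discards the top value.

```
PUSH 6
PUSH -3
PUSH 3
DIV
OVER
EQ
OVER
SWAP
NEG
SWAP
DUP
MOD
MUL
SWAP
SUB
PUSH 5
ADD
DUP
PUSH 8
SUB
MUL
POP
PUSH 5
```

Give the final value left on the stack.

PUSH 6  : [6]
PUSH -3 : [6, -3]
PUSH 3  : [6, -3, 3]
DIV     : [6, -1]
OVER    : [6, -1, 6]
EQ      : [6, 0]
OVER    : [6, 0, 6]
SWAP    : [6, 6, 0]
NEG     : [6, 6, 0]
SWAP    : [6, 0, 6]
DUP     : [6, 0, 6, 6]
MOD     : [6, 0, 0]
MUL     : [6, 0]
SWAP    : [0, 6]
SUB     : [-6]
PUSH 5  : [-6, 5]
ADD     : [-1]
DUP     : [-1, -1]
PUSH 8  : [-1, -1, 8]
SUB     : [-1, -9]
MUL     : [9]
POP     : []
PUSH 5  : [5]

5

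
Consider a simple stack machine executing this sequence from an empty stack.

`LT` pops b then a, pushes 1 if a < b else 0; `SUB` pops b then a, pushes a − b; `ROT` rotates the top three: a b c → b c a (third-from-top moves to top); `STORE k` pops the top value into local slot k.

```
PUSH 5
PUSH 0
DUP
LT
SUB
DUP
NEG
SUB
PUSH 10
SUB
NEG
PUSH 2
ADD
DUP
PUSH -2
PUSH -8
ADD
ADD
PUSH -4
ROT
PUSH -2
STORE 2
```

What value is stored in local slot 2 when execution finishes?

PUSH 5   [5]
PUSH 0   [5, 0]
DUP      [5, 0, 0]
LT       [5, 0]
SUB      [5]
DUP      [5, 5]
NEG      [5, -5]
SUB      [10]
PUSH 10  [10, 10]
SUB      [0]
NEG      [0]
PUSH 2   [0, 2]
ADD      [2]
DUP      [2, 2]
PUSH -2  [2, 2, -2]
PUSH -8  [2, 2, -2, -8]
ADD      [2, 2, -10]
ADD      [2, -8]
PUSH -4  [2, -8, -4]
ROT      [-8, -4, 2]
PUSH -2  [-8, -4, 2, -2]
STORE 2  [-8, -4, 2]

-2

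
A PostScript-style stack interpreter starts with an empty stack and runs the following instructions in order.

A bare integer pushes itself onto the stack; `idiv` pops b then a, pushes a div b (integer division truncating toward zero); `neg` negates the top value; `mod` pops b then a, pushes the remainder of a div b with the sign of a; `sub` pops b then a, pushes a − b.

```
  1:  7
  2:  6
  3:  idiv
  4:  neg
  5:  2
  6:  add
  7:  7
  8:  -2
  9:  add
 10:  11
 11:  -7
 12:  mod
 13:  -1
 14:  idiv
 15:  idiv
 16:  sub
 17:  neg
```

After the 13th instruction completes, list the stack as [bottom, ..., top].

[1, 5, 4, -1]

7    -> [7]
6    -> [7, 6]
idiv -> [1]
neg  -> [-1]
2    -> [-1, 2]
add  -> [1]
7    -> [1, 7]
-2   -> [1, 7, -2]
add  -> [1, 5]
11   -> [1, 5, 11]
-7   -> [1, 5, 11, -7]
mod  -> [1, 5, 4]
-1   -> [1, 5, 4, -1]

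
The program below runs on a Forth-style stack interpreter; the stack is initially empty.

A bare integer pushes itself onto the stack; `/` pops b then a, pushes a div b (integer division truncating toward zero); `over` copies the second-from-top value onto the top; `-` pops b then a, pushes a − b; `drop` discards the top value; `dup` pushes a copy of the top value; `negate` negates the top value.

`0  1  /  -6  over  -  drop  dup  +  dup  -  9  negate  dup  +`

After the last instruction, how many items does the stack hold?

0      -> [0]
1      -> [0, 1]
/      -> [0]
-6     -> [0, -6]
over   -> [0, -6, 0]
-      -> [0, -6]
drop   -> [0]
dup    -> [0, 0]
+      -> [0]
dup    -> [0, 0]
-      -> [0]
9      -> [0, 9]
negate -> [0, -9]
dup    -> [0, -9, -9]
+      -> [0, -18]

2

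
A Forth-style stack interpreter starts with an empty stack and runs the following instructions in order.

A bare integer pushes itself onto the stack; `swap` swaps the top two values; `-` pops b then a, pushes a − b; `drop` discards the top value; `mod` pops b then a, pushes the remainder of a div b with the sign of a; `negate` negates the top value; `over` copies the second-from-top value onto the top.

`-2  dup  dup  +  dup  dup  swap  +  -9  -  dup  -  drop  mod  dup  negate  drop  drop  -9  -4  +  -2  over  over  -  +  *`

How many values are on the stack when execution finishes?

-2     -> [-2]
dup    -> [-2, -2]
dup    -> [-2, -2, -2]
+      -> [-2, -4]
dup    -> [-2, -4, -4]
dup    -> [-2, -4, -4, -4]
swap   -> [-2, -4, -4, -4]
+      -> [-2, -4, -8]
-9     -> [-2, -4, -8, -9]
-      -> [-2, -4, 1]
dup    -> [-2, -4, 1, 1]
-      -> [-2, -4, 0]
drop   -> [-2, -4]
mod    -> [-2]
dup    -> [-2, -2]
negate -> [-2, 2]
drop   -> [-2]
drop   -> []
-9     -> [-9]
-4     -> [-9, -4]
+      -> [-13]
-2     -> [-13, -2]
over   -> [-13, -2, -13]
over   -> [-13, -2, -13, -2]
-      -> [-13, -2, -11]
+      -> [-13, -13]
*      -> [169]

1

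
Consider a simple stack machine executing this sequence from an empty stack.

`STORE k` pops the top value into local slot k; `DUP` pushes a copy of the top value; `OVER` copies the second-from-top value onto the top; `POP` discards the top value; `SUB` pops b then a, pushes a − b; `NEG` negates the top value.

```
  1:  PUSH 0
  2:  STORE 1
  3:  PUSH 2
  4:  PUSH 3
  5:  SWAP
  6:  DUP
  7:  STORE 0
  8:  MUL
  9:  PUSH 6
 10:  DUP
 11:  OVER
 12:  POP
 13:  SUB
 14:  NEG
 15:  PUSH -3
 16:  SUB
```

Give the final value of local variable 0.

2

PUSH 0   [0]
STORE 1  []
PUSH 2   [2]
PUSH 3   [2, 3]
SWAP     [3, 2]
DUP      [3, 2, 2]
STORE 0  [3, 2]
MUL      [6]
PUSH 6   [6, 6]
DUP      [6, 6, 6]
OVER     [6, 6, 6, 6]
POP      [6, 6, 6]
SUB      [6, 0]
NEG      [6, 0]
PUSH -3  [6, 0, -3]
SUB      [6, 3]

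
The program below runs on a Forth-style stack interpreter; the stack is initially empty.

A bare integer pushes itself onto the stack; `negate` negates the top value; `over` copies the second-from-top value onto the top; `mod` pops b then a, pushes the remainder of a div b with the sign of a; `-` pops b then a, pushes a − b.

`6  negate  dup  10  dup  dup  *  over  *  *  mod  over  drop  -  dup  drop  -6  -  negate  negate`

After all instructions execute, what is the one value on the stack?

6

6      : [6]
negate : [-6]
dup    : [-6, -6]
10     : [-6, -6, 10]
dup    : [-6, -6, 10, 10]
dup    : [-6, -6, 10, 10, 10]
*      : [-6, -6, 10, 100]
over   : [-6, -6, 10, 100, 10]
*      : [-6, -6, 10, 1000]
*      : [-6, -6, 10000]
mod    : [-6, -6]
over   : [-6, -6, -6]
drop   : [-6, -6]
-      : [0]
dup    : [0, 0]
drop   : [0]
-6     : [0, -6]
-      : [6]
negate : [-6]
negate : [6]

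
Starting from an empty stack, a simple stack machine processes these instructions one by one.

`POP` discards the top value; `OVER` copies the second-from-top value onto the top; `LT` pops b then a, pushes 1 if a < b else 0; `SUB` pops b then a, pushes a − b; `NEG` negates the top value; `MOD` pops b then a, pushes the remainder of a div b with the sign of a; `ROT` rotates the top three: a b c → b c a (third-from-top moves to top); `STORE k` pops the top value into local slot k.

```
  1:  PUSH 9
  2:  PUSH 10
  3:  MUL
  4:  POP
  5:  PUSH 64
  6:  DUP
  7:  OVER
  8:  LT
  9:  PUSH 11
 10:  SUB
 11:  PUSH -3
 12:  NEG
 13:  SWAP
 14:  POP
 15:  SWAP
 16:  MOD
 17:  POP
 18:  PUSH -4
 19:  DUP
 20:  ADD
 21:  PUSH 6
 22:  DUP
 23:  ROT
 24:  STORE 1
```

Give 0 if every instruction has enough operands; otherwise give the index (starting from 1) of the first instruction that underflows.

PUSH 9  -> [9]
PUSH 10 -> [9, 10]
MUL     -> [90]
POP     -> []
PUSH 64 -> [64]
DUP     -> [64, 64]
OVER    -> [64, 64, 64]
LT      -> [64, 0]
PUSH 11 -> [64, 0, 11]
SUB     -> [64, -11]
PUSH -3 -> [64, -11, -3]
NEG     -> [64, -11, 3]
SWAP    -> [64, 3, -11]
POP     -> [64, 3]
SWAP    -> [3, 64]
MOD     -> [3]
POP     -> []
PUSH -4 -> [-4]
DUP     -> [-4, -4]
ADD     -> [-8]
PUSH 6  -> [-8, 6]
DUP     -> [-8, 6, 6]
ROT     -> [6, 6, -8]
STORE 1 -> [6, 6]

0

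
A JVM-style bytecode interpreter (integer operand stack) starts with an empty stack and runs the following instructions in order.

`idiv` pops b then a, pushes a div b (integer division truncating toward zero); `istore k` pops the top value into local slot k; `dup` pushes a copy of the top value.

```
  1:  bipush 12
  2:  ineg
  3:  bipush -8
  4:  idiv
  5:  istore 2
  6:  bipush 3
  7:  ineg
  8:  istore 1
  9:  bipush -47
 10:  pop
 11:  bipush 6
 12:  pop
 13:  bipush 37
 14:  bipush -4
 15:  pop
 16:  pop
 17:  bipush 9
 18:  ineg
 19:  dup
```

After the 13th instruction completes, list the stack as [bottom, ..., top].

[37]

bipush 12  : [12]
ineg       : [-12]
bipush -8  : [-12, -8]
idiv       : [1]
istore 2   : []
bipush 3   : [3]
ineg       : [-3]
istore 1   : []
bipush -47 : [-47]
pop        : []
bipush 6   : [6]
pop        : []
bipush 37  : [37]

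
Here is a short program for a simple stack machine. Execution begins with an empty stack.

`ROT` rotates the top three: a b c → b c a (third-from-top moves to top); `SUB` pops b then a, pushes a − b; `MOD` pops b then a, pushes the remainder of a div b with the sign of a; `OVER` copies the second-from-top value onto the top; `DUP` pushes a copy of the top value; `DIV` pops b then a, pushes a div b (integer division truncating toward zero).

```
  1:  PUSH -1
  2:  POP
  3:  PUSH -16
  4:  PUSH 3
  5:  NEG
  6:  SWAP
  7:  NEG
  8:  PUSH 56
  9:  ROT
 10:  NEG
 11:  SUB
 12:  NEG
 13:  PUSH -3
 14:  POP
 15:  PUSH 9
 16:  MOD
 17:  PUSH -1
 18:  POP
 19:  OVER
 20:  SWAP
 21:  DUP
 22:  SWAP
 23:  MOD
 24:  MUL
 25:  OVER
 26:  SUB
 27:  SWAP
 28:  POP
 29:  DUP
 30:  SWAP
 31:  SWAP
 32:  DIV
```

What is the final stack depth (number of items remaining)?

1

PUSH -1   [-1]
POP       []
PUSH -16  [-16]
PUSH 3    [-16, 3]
NEG       [-16, -3]
SWAP      [-3, -16]
NEG       [-3, 16]
PUSH 56   [-3, 16, 56]
ROT       [16, 56, -3]
NEG       [16, 56, 3]
SUB       [16, 53]
NEG       [16, -53]
PUSH -3   [16, -53, -3]
POP       [16, -53]
PUSH 9    [16, -53, 9]
MOD       [16, -8]
PUSH -1   [16, -8, -1]
POP       [16, -8]
OVER      [16, -8, 16]
SWAP      [16, 16, -8]
DUP       [16, 16, -8, -8]
SWAP      [16, 16, -8, -8]
MOD       [16, 16, 0]
MUL       [16, 0]
OVER      [16, 0, 16]
SUB       [16, -16]
SWAP      [-16, 16]
POP       [-16]
DUP       [-16, -16]
SWAP      [-16, -16]
SWAP      [-16, -16]
DIV       [1]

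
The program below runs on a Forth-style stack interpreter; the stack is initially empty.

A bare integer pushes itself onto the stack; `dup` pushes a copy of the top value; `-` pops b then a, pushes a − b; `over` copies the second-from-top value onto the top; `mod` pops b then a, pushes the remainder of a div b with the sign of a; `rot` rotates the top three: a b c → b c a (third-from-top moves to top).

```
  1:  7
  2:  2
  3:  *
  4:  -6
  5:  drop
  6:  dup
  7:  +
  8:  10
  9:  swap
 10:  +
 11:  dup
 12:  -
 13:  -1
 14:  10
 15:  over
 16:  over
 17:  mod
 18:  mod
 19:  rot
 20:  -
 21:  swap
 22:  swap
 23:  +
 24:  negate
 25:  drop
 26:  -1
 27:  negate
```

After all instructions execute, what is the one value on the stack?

7      : 7
2      : 7 2
*      : 14
-6     : 14 -6
drop   : 14
dup    : 14 14
+      : 28
10     : 28 10
swap   : 10 28
+      : 38
dup    : 38 38
-      : 0
-1     : 0 -1
10     : 0 -1 10
over   : 0 -1 10 -1
over   : 0 -1 10 -1 10
mod    : 0 -1 10 -1
mod    : 0 -1 0
rot    : -1 0 0
-      : -1 0
swap   : 0 -1
swap   : -1 0
+      : -1
negate : 1
drop   : (empty)
-1     : -1
negate : 1

1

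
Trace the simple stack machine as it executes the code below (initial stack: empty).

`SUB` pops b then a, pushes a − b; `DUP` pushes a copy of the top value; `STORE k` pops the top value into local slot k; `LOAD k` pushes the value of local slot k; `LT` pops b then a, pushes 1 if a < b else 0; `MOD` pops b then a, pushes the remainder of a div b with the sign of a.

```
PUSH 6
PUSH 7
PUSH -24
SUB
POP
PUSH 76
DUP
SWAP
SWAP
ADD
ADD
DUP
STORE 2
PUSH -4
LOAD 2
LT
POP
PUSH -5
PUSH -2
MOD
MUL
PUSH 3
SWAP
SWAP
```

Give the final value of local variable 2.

158

PUSH 6    6
PUSH 7    6 7
PUSH -24  6 7 -24
SUB       6 31
POP       6
PUSH 76   6 76
DUP       6 76 76
SWAP      6 76 76
SWAP      6 76 76
ADD       6 152
ADD       158
DUP       158 158
STORE 2   158
PUSH -4   158 -4
LOAD 2    158 -4 158
LT        158 1
POP       158
PUSH -5   158 -5
PUSH -2   158 -5 -2
MOD       158 -1
MUL       -158
PUSH 3    -158 3
SWAP      3 -158
SWAP      -158 3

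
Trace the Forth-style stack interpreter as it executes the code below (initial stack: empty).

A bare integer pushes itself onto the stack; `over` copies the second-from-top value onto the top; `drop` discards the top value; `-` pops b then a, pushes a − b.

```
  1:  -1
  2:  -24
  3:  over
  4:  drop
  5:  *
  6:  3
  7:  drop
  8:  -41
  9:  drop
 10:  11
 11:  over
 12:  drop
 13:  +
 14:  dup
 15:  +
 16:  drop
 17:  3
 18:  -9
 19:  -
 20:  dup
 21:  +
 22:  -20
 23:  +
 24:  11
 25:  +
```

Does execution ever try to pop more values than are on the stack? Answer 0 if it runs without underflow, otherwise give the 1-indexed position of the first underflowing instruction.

-1   → [-1]
-24  → [-1, -24]
over → [-1, -24, -1]
drop → [-1, -24]
*    → [24]
3    → [24, 3]
drop → [24]
-41  → [24, -41]
drop → [24]
11   → [24, 11]
over → [24, 11, 24]
drop → [24, 11]
+    → [35]
dup  → [35, 35]
+    → [70]
drop → []
3    → [3]
-9   → [3, -9]
-    → [12]
dup  → [12, 12]
+    → [24]
-20  → [24, -20]
+    → [4]
11   → [4, 11]
+    → [15]

0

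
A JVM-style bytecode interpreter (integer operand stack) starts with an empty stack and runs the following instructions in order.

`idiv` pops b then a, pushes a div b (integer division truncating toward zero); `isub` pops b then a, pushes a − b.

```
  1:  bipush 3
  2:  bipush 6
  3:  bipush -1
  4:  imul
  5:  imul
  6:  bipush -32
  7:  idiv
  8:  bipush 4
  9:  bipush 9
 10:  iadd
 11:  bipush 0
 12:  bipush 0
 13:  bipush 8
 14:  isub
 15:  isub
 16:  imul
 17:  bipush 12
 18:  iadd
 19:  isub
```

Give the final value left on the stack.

-116

bipush 3   : 3
bipush 6   : 3 6
bipush -1  : 3 6 -1
imul       : 3 -6
imul       : -18
bipush -32 : -18 -32
idiv       : 0
bipush 4   : 0 4
bipush 9   : 0 4 9
iadd       : 0 13
bipush 0   : 0 13 0
bipush 0   : 0 13 0 0
bipush 8   : 0 13 0 0 8
isub       : 0 13 0 -8
isub       : 0 13 8
imul       : 0 104
bipush 12  : 0 104 12
iadd       : 0 116
isub       : -116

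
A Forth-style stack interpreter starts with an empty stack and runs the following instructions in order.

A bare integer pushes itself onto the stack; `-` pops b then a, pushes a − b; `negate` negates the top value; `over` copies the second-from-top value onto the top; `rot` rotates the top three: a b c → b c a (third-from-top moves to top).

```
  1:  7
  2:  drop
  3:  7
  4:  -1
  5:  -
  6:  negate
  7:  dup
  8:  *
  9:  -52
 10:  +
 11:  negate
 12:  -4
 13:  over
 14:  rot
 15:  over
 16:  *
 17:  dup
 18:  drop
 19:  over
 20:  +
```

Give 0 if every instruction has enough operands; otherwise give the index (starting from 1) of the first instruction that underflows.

0

7       [7]
drop    []
7       [7]
-1      [7, -1]
-       [8]
negate  [-8]
dup     [-8, -8]
*       [64]
-52     [64, -52]
+       [12]
negate  [-12]
-4      [-12, -4]
over    [-12, -4, -12]
rot     [-4, -12, -12]
over    [-4, -12, -12, -12]
*       [-4, -12, 144]
dup     [-4, -12, 144, 144]
drop    [-4, -12, 144]
over    [-4, -12, 144, -12]
+       [-4, -12, 132]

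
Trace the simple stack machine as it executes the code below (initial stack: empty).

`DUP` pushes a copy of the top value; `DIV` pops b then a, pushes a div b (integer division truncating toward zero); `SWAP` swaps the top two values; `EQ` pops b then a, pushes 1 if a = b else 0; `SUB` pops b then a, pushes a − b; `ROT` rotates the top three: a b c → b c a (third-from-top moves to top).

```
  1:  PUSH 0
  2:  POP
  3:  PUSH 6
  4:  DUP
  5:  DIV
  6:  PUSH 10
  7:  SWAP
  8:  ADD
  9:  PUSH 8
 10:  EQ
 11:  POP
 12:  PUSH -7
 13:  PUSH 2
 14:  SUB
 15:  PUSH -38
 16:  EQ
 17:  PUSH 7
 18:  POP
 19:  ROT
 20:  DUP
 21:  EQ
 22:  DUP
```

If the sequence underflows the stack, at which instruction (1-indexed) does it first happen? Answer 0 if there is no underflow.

PUSH 0    [0]
POP       []
PUSH 6    [6]
DUP       [6, 6]
DIV       [1]
PUSH 10   [1, 10]
SWAP      [10, 1]
ADD       [11]
PUSH 8    [11, 8]
EQ        [0]
POP       []
PUSH -7   [-7]
PUSH 2    [-7, 2]
SUB       [-9]
PUSH -38  [-9, -38]
EQ        [0]
PUSH 7    [0, 7]
POP       [0]
ROT  — needs 3 operands, stack has 1 → underflow

19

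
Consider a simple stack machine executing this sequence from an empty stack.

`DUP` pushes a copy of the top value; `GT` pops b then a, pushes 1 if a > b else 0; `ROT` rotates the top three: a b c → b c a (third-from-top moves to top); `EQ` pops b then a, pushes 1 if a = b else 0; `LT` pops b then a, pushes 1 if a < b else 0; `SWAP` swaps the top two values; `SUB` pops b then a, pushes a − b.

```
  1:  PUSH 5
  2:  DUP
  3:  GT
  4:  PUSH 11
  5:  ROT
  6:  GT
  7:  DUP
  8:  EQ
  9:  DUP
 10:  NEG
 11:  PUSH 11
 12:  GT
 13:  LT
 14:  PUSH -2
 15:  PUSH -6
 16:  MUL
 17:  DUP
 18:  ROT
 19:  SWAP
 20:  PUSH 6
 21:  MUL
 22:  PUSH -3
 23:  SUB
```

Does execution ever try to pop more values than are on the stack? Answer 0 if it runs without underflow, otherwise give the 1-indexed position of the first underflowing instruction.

5

PUSH 5  -> 5
DUP     -> 5 5
GT      -> 0
PUSH 11 -> 0 11
ROT  — needs 3 operands, stack has 2 → underflow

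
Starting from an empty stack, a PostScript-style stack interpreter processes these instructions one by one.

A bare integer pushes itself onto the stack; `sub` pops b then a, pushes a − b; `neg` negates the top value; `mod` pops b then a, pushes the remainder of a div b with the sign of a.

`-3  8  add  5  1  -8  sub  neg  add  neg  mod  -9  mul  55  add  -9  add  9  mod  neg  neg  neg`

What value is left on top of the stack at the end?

-3   [-3]
8    [-3, 8]
add  [5]
5    [5, 5]
1    [5, 5, 1]
-8   [5, 5, 1, -8]
sub  [5, 5, 9]
neg  [5, 5, -9]
add  [5, -4]
neg  [5, 4]
mod  [1]
-9   [1, -9]
mul  [-9]
55   [-9, 55]
add  [46]
-9   [46, -9]
add  [37]
9    [37, 9]
mod  [1]
neg  [-1]
neg  [1]
neg  [-1]

-1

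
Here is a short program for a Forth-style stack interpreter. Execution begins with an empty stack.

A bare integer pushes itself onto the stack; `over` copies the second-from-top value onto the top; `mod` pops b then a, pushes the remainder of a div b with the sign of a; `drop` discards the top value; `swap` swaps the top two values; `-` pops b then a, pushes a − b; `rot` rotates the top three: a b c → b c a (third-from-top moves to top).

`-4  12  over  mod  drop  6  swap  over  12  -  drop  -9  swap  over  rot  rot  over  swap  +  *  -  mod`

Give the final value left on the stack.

6

-4   → -4
12   → -4 12
over → -4 12 -4
mod  → -4 0
drop → -4
6    → -4 6
swap → 6 -4
over → 6 -4 6
12   → 6 -4 6 12
-    → 6 -4 -6
drop → 6 -4
-9   → 6 -4 -9
swap → 6 -9 -4
over → 6 -9 -4 -9
rot  → 6 -4 -9 -9
rot  → 6 -9 -9 -4
over → 6 -9 -9 -4 -9
swap → 6 -9 -9 -9 -4
+    → 6 -9 -9 -13
*    → 6 -9 117
-    → 6 -126
mod  → 6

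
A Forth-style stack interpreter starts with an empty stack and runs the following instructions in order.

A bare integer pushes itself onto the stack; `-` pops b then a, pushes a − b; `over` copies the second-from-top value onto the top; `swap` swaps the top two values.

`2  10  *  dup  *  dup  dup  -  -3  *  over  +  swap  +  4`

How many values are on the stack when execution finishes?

2    : 2
10   : 2 10
*    : 20
dup  : 20 20
*    : 400
dup  : 400 400
dup  : 400 400 400
-    : 400 0
-3   : 400 0 -3
*    : 400 0
over : 400 0 400
+    : 400 400
swap : 400 400
+    : 800
4    : 800 4

2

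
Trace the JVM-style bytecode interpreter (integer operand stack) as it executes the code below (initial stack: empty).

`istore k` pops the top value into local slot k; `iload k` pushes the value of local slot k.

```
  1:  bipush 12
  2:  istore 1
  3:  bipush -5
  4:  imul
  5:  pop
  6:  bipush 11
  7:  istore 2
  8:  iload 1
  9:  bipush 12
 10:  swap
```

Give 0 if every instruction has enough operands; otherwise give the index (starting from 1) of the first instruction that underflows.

bipush 12 -> [12]
istore 1  -> []
bipush -5 -> [-5]
imul  — needs 2 operands, stack has 1 → underflow

4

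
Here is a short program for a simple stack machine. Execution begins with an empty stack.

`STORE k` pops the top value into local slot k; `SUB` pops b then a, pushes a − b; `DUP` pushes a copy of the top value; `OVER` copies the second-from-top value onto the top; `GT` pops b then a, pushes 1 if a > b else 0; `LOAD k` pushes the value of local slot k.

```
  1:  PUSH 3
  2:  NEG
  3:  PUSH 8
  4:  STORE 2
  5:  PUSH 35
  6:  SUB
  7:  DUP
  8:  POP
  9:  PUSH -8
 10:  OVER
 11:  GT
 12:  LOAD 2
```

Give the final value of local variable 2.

PUSH 3   3
NEG      -3
PUSH 8   -3 8
STORE 2  -3
PUSH 35  -3 35
SUB      -38
DUP      -38 -38
POP      -38
PUSH -8  -38 -8
OVER     -38 -8 -38
GT       -38 1
LOAD 2   -38 1 8

8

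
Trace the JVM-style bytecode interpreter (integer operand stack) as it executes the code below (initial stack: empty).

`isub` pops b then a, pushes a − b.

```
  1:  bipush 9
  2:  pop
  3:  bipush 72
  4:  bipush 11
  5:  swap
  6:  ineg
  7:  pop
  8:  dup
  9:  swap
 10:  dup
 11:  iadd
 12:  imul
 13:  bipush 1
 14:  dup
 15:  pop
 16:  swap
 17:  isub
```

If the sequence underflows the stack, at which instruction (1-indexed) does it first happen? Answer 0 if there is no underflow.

bipush 9  : [9]
pop       : []
bipush 72 : [72]
bipush 11 : [72, 11]
swap      : [11, 72]
ineg      : [11, -72]
pop       : [11]
dup       : [11, 11]
swap      : [11, 11]
dup       : [11, 11, 11]
iadd      : [11, 22]
imul      : [242]
bipush 1  : [242, 1]
dup       : [242, 1, 1]
pop       : [242, 1]
swap      : [1, 242]
isub      : [-241]

0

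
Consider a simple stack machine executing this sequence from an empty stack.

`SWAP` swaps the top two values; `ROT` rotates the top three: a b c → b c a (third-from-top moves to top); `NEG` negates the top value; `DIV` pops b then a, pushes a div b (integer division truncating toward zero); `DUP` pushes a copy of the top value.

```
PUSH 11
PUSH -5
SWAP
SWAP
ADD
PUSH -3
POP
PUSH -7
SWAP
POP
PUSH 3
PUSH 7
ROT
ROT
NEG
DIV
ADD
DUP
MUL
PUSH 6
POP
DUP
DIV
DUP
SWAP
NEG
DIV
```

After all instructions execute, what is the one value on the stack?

-1

PUSH 11 -> [11]
PUSH -5 -> [11, -5]
SWAP    -> [-5, 11]
SWAP    -> [11, -5]
ADD     -> [6]
PUSH -3 -> [6, -3]
POP     -> [6]
PUSH -7 -> [6, -7]
SWAP    -> [-7, 6]
POP     -> [-7]
PUSH 3  -> [-7, 3]
PUSH 7  -> [-7, 3, 7]
ROT     -> [3, 7, -7]
ROT     -> [7, -7, 3]
NEG     -> [7, -7, -3]
DIV     -> [7, 2]
ADD     -> [9]
DUP     -> [9, 9]
MUL     -> [81]
PUSH 6  -> [81, 6]
POP     -> [81]
DUP     -> [81, 81]
DIV     -> [1]
DUP     -> [1, 1]
SWAP    -> [1, 1]
NEG     -> [1, -1]
DIV     -> [-1]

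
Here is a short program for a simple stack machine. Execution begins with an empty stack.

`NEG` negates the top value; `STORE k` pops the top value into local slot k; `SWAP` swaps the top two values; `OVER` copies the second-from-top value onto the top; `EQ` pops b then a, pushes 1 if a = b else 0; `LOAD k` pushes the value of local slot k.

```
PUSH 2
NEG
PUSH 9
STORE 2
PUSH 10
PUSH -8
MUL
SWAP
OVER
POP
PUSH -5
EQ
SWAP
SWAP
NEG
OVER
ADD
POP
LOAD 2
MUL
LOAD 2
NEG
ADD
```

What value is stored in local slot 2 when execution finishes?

9

PUSH 2  → 2
NEG     → -2
PUSH 9  → -2 9
STORE 2 → -2
PUSH 10 → -2 10
PUSH -8 → -2 10 -8
MUL     → -2 -80
SWAP    → -80 -2
OVER    → -80 -2 -80
POP     → -80 -2
PUSH -5 → -80 -2 -5
EQ      → -80 0
SWAP    → 0 -80
SWAP    → -80 0
NEG     → -80 0
OVER    → -80 0 -80
ADD     → -80 -80
POP     → -80
LOAD 2  → -80 9
MUL     → -720
LOAD 2  → -720 9
NEG     → -720 -9
ADD     → -729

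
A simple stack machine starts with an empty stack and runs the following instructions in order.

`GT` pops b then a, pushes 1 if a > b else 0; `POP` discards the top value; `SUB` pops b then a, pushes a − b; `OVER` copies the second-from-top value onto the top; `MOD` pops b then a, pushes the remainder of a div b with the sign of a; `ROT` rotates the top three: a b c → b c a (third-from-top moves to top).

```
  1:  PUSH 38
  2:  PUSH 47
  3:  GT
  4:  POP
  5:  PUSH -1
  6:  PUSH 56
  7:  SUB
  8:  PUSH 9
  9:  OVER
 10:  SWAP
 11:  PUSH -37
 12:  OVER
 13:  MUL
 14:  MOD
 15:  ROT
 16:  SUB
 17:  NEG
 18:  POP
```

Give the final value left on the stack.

PUSH 38  → [38]
PUSH 47  → [38, 47]
GT       → [0]
POP      → []
PUSH -1  → [-1]
PUSH 56  → [-1, 56]
SUB      → [-57]
PUSH 9   → [-57, 9]
OVER     → [-57, 9, -57]
SWAP     → [-57, -57, 9]
PUSH -37 → [-57, -57, 9, -37]
OVER     → [-57, -57, 9, -37, 9]
MUL      → [-57, -57, 9, -333]
MOD      → [-57, -57, 9]
ROT      → [-57, 9, -57]
SUB      → [-57, 66]
NEG      → [-57, -66]
POP      → [-57]

-57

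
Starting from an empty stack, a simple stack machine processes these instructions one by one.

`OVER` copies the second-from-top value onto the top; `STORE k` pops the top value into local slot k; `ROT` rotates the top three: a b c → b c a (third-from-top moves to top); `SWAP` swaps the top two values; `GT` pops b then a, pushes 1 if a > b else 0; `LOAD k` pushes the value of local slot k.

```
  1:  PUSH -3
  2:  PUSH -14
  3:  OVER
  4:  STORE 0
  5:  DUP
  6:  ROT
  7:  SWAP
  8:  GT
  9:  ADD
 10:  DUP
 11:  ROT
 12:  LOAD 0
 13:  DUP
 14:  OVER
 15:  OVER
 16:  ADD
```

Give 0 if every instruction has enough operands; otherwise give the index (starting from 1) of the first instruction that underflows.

11

PUSH -3  -> -3
PUSH -14 -> -3 -14
OVER     -> -3 -14 -3
STORE 0  -> -3 -14
DUP      -> -3 -14 -14
ROT      -> -14 -14 -3
SWAP     -> -14 -3 -14
GT       -> -14 1
ADD      -> -13
DUP      -> -13 -13
ROT  — needs 3 operands, stack has 2 → underflow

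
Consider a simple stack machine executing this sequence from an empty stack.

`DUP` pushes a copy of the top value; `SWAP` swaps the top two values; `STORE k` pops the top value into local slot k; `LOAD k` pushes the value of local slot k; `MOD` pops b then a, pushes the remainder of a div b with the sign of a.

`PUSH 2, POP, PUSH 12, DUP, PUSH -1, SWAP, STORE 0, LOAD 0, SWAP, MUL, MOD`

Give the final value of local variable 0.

PUSH 2  → [2]
POP     → []
PUSH 12 → [12]
DUP     → [12, 12]
PUSH -1 → [12, 12, -1]
SWAP    → [12, -1, 12]
STORE 0 → [12, -1]
LOAD 0  → [12, -1, 12]
SWAP    → [12, 12, -1]
MUL     → [12, -12]
MOD     → [0]

12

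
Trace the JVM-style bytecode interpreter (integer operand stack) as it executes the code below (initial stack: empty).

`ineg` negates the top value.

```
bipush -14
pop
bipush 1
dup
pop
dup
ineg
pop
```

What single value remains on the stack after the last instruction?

bipush -14 : [-14]
pop        : []
bipush 1   : [1]
dup        : [1, 1]
pop        : [1]
dup        : [1, 1]
ineg       : [1, -1]
pop        : [1]

1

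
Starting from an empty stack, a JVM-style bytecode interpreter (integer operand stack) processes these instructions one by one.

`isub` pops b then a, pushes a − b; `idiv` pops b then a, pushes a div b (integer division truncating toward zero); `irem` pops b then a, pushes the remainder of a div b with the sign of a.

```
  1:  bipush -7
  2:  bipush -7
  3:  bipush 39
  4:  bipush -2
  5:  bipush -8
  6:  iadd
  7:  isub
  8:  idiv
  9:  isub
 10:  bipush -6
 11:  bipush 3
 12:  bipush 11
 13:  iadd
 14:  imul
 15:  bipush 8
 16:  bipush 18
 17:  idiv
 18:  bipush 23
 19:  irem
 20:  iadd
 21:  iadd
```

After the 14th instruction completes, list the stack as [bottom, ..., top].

[-7, -84]

bipush -7  [-7]
bipush -7  [-7, -7]
bipush 39  [-7, -7, 39]
bipush -2  [-7, -7, 39, -2]
bipush -8  [-7, -7, 39, -2, -8]
iadd       [-7, -7, 39, -10]
isub       [-7, -7, 49]
idiv       [-7, 0]
isub       [-7]
bipush -6  [-7, -6]
bipush 3   [-7, -6, 3]
bipush 11  [-7, -6, 3, 11]
iadd       [-7, -6, 14]
imul       [-7, -84]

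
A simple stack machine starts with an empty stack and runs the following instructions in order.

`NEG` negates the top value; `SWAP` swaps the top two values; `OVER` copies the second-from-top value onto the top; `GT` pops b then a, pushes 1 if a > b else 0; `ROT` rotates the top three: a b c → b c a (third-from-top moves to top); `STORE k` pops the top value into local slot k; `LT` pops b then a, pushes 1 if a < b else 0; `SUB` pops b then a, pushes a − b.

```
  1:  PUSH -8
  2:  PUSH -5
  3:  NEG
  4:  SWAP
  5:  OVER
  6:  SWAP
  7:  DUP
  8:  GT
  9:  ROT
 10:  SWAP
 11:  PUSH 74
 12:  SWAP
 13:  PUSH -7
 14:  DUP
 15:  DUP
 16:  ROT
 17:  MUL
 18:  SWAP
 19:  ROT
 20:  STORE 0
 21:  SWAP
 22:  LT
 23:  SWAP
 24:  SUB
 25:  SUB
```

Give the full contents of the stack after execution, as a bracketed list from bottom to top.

PUSH -8 -> [-8]
PUSH -5 -> [-8, -5]
NEG     -> [-8, 5]
SWAP    -> [5, -8]
OVER    -> [5, -8, 5]
SWAP    -> [5, 5, -8]
DUP     -> [5, 5, -8, -8]
GT      -> [5, 5, 0]
ROT     -> [5, 0, 5]
SWAP    -> [5, 5, 0]
PUSH 74 -> [5, 5, 0, 74]
SWAP    -> [5, 5, 74, 0]
PUSH -7 -> [5, 5, 74, 0, -7]
DUP     -> [5, 5, 74, 0, -7, -7]
DUP     -> [5, 5, 74, 0, -7, -7, -7]
ROT     -> [5, 5, 74, 0, -7, -7, -7]
MUL     -> [5, 5, 74, 0, -7, 49]
SWAP    -> [5, 5, 74, 0, 49, -7]
ROT     -> [5, 5, 74, 49, -7, 0]
STORE 0 -> [5, 5, 74, 49, -7]
SWAP    -> [5, 5, 74, -7, 49]
LT      -> [5, 5, 74, 1]
SWAP    -> [5, 5, 1, 74]
SUB     -> [5, 5, -73]
SUB     -> [5, 78]

[5, 78]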